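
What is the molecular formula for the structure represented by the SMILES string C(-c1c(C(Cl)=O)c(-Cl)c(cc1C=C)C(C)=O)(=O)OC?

Heavy atoms from the SMILES: 13 C, 2 Cl, 4 O.
Implicit hydrogens by atom environment:
  5 × C (aromatic): no H
  4 × O: no H
  3 × C: no H
  2 × C: 3 H each → 6
  2 × Cl: no H
  1 × C: 2 H
  1 × C (aromatic): 1 H
  1 × C: 1 H
  Total hydrogens = 10.
Molecular formula: C13H10Cl2O4

C13H10Cl2O4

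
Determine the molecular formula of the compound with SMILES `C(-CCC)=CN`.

Heavy atoms from the SMILES: 5 C, 1 N.
Implicit hydrogens by atom environment:
  2 × C: 2 H each → 4
  2 × C: 1 H each → 2
  1 × C: 3 H
  1 × N: 2 H
  Total hydrogens = 11.
Molecular formula: C5H11N

C5H11N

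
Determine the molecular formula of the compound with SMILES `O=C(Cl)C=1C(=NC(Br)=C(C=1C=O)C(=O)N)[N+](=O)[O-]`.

C8H3BrClN3O5

Heavy atoms from the SMILES: 1 Br, 8 C, 1 Cl, 3 N, 5 O.
Implicit hydrogens by atom environment:
  5 × C (aromatic): no H
  4 × O: no H
  2 × C: no H
  1 × Br: no H
  1 × C: 1 H
  1 × Cl: no H
  1 × N: 2 H
  1 × N (aromatic): no H
  1 × N (charge +1): no H
  1 × O (charge -1): no H
  Total hydrogens = 3.
Molecular formula: C8H3BrClN3O5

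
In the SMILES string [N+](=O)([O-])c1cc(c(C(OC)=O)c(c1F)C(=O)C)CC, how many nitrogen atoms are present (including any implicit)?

1

The symbol for nitrogen appears 1 time in the SMILES.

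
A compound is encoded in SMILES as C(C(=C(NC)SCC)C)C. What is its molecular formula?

C8H17NS

Heavy atoms from the SMILES: 8 C, 1 N, 1 S.
Implicit hydrogens by atom environment:
  4 × C: 3 H each → 12
  2 × C: 2 H each → 4
  2 × C: no H
  1 × N: 1 H
  1 × S: no H
  Total hydrogens = 17.
Molecular formula: C8H17NS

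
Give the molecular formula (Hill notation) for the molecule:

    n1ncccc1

C4H4N2

Heavy atoms from the SMILES: 4 C, 2 N.
Implicit hydrogens by atom environment:
  4 × C (aromatic): 1 H each → 4
  2 × N (aromatic): no H
  Total hydrogens = 4.
Molecular formula: C4H4N2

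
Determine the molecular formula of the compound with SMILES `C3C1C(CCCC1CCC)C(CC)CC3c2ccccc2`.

C21H32

Heavy atoms from the SMILES: 21 C.
Implicit hydrogens by atom environment:
  8 × C: 2 H each → 16
  5 × C: 1 H each → 5
  5 × C (aromatic): 1 H each → 5
  2 × C: 3 H each → 6
  1 × C (aromatic): no H
  Total hydrogens = 32.
Molecular formula: C21H32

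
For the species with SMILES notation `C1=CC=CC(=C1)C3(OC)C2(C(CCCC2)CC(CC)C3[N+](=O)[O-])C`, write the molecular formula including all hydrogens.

Heavy atoms from the SMILES: 20 C, 1 N, 3 O.
Implicit hydrogens by atom environment:
  6 × C: 2 H each → 12
  5 × C (aromatic): 1 H each → 5
  3 × C: 3 H each → 9
  3 × C: 1 H each → 3
  2 × C: no H
  2 × O: no H
  1 × C (aromatic): no H
  1 × N (charge +1): no H
  1 × O (charge -1): no H
  Total hydrogens = 29.
Molecular formula: C20H29NO3

C20H29NO3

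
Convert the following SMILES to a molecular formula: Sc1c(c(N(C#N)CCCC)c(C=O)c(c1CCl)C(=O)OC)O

C15H17ClN2O4S

Heavy atoms from the SMILES: 15 C, 1 Cl, 2 N, 4 O, 1 S.
Implicit hydrogens by atom environment:
  6 × C (aromatic): no H
  4 × C: 2 H each → 8
  3 × O: no H
  2 × C: 3 H each → 6
  2 × C: no H
  2 × N: no H
  1 × C: 1 H
  1 × Cl: no H
  1 × O: 1 H
  1 × S: 1 H
  Total hydrogens = 17.
Molecular formula: C15H17ClN2O4S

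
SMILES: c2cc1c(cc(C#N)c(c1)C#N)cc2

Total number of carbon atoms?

The symbol for carbon appears 12 times in the SMILES. Lowercase c denotes aromatic carbon and counts toward C.

12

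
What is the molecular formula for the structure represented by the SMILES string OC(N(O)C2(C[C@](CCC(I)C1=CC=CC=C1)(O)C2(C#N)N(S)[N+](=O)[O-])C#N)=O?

Heavy atoms from the SMILES: 16 C, 1 I, 5 N, 6 O, 1 S.
Implicit hydrogens by atom environment:
  6 × C: no H
  5 × C (aromatic): 1 H each → 5
  4 × N: no H
  3 × C: 2 H each → 6
  3 × O: 1 H each → 3
  2 × O: no H
  1 × C: 1 H
  1 × C (aromatic): no H
  1 × I: no H
  1 × N (charge +1): no H
  1 × O (charge -1): no H
  1 × S: 1 H
  Total hydrogens = 16.
Molecular formula: C16H16IN5O6S

C16H16IN5O6S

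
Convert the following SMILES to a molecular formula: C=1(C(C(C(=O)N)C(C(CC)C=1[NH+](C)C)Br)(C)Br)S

Heavy atoms from the SMILES: 2 Br, 12 C, 2 N, 1 O, 1 S.
Implicit hydrogens by atom environment:
  4 × C: 3 H each → 12
  4 × C: no H
  3 × C: 1 H each → 3
  2 × Br: no H
  1 × C: 2 H
  1 × N: 2 H
  1 × N (charge +1): 1 H
  1 × O: no H
  1 × S: 1 H
  Total hydrogens = 21.
Net charge +1.
Molecular formula: C12H21Br2N2OS+

C12H21Br2N2OS+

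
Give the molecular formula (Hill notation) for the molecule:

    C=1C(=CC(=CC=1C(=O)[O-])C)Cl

Heavy atoms from the SMILES: 8 C, 1 Cl, 2 O.
Implicit hydrogens by atom environment:
  3 × C (aromatic): 1 H each → 3
  3 × C (aromatic): no H
  1 × C: 3 H
  1 × C: no H
  1 × Cl: no H
  1 × O: no H
  1 × O (charge -1): no H
  Total hydrogens = 6.
Net charge -1.
Molecular formula: C8H6ClO2-

C8H6ClO2-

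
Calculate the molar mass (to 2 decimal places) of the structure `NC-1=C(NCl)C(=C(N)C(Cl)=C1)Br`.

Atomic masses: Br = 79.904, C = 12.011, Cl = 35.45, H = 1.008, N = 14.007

Molecular formula: C6H6BrCl2N3.
M = 1×79.904 + 6×12.011 + 2×35.45 + 6×1.008 + 3×14.007 = 270.94 g/mol.

270.94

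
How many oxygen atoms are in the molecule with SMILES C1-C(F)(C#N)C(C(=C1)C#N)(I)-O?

The symbol for oxygen appears 1 time in the SMILES.

1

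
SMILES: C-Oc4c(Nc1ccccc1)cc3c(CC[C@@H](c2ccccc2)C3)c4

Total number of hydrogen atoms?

23

Hydrogens are implicit in SMILES; fill each atom to its normal valence:
  12 × C (aromatic): 1 H each → 12
  6 × C (aromatic): no H
  3 × C: 2 H each → 6
  1 × C: 3 H
  1 × C: 1 H
  1 × N: 1 H
  1 × O: no H
  Total hydrogens = 23.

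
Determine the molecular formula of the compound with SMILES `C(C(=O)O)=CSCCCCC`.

C8H14O2S

Heavy atoms from the SMILES: 8 C, 2 O, 1 S.
Implicit hydrogens by atom environment:
  4 × C: 2 H each → 8
  2 × C: 1 H each → 2
  1 × C: 3 H
  1 × C: no H
  1 × O: 1 H
  1 × O: no H
  1 × S: no H
  Total hydrogens = 14.
Molecular formula: C8H14O2S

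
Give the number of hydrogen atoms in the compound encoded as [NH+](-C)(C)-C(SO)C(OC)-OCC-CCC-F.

Hydrogens are implicit in SMILES; fill each atom to its normal valence:
  5 × C: 2 H each → 10
  3 × C: 3 H each → 9
  2 × C: 1 H each → 2
  2 × O: no H
  1 × F: no H
  1 × N (charge +1): 1 H
  1 × O: 1 H
  1 × S: no H
  Total hydrogens = 23.

23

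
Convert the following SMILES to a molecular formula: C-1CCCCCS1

C6H12S

Heavy atoms from the SMILES: 6 C, 1 S.
Implicit hydrogens by atom environment:
  6 × C: 2 H each → 12
  1 × S: no H
  Total hydrogens = 12.
Molecular formula: C6H12S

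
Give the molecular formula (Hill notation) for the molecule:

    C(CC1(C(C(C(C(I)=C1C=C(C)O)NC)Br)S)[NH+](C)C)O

C14H25BrIN2O2S+

Heavy atoms from the SMILES: 1 Br, 14 C, 1 I, 2 N, 2 O, 1 S.
Implicit hydrogens by atom environment:
  4 × C: 3 H each → 12
  4 × C: 1 H each → 4
  4 × C: no H
  2 × C: 2 H each → 4
  2 × O: 1 H each → 2
  1 × Br: no H
  1 × I: no H
  1 × N: 1 H
  1 × N (charge +1): 1 H
  1 × S: 1 H
  Total hydrogens = 25.
Net charge +1.
Molecular formula: C14H25BrIN2O2S+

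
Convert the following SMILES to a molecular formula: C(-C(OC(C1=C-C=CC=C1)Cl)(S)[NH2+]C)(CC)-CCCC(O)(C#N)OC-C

C19H30ClN2O3S+

Heavy atoms from the SMILES: 19 C, 1 Cl, 2 N, 3 O, 1 S.
Implicit hydrogens by atom environment:
  5 × C: 2 H each → 10
  5 × C (aromatic): 1 H each → 5
  3 × C: 3 H each → 9
  3 × C: no H
  2 × C: 1 H each → 2
  2 × O: no H
  1 × C (aromatic): no H
  1 × Cl: no H
  1 × N (charge +1): 2 H
  1 × N: no H
  1 × O: 1 H
  1 × S: 1 H
  Total hydrogens = 30.
Net charge +1.
Molecular formula: C19H30ClN2O3S+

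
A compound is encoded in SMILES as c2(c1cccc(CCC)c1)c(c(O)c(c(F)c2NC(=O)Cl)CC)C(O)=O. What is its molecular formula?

C19H19ClFNO4

Heavy atoms from the SMILES: 19 C, 1 Cl, 1 F, 1 N, 4 O.
Implicit hydrogens by atom environment:
  8 × C (aromatic): no H
  4 × C (aromatic): 1 H each → 4
  3 × C: 2 H each → 6
  2 × C: 3 H each → 6
  2 × C: no H
  2 × O: 1 H each → 2
  2 × O: no H
  1 × Cl: no H
  1 × F: no H
  1 × N: 1 H
  Total hydrogens = 19.
Molecular formula: C19H19ClFNO4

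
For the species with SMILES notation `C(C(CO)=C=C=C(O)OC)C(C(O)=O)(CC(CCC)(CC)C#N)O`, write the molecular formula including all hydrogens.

C17H25NO6

Heavy atoms from the SMILES: 17 C, 1 N, 6 O.
Implicit hydrogens by atom environment:
  8 × C: no H
  6 × C: 2 H each → 12
  4 × O: 1 H each → 4
  3 × C: 3 H each → 9
  2 × O: no H
  1 × N: no H
  Total hydrogens = 25.
Molecular formula: C17H25NO6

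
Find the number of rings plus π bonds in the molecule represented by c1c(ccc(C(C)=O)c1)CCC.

5

Molecular formula from the SMILES: C11H14O.
DoU = (2C + 2 + N − H − X)/2 = (2·11 + 2 + 0 − 14 − 0)/2 = 10/2 = 5.
(Structurally: 1 ring(s) + 4 π bond(s) = 5.)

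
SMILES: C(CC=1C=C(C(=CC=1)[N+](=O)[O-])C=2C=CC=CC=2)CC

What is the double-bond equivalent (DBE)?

Molecular formula from the SMILES: C16H17NO2.
DoU = (2C + 2 + N − H − X)/2 = (2·16 + 2 + 1 − 17 − 0)/2 = 18/2 = 9.
(Structurally: 2 ring(s) + 7 π bond(s) = 9.)

9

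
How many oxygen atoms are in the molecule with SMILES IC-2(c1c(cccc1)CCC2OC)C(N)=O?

2

The symbol for oxygen appears 2 times in the SMILES.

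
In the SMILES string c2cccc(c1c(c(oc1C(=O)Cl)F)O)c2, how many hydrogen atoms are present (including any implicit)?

6

Hydrogens are implicit in SMILES; fill each atom to its normal valence:
  5 × C (aromatic): 1 H each → 5
  5 × C (aromatic): no H
  1 × C: no H
  1 × Cl: no H
  1 × F: no H
  1 × O: 1 H
  1 × O (aromatic): no H
  1 × O: no H
  Total hydrogens = 6.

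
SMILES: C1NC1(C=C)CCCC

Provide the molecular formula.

C8H15N

Heavy atoms from the SMILES: 8 C, 1 N.
Implicit hydrogens by atom environment:
  5 × C: 2 H each → 10
  1 × C: 3 H
  1 × C: 1 H
  1 × C: no H
  1 × N: 1 H
  Total hydrogens = 15.
Molecular formula: C8H15N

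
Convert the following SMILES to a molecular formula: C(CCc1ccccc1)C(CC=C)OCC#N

C15H19NO

Heavy atoms from the SMILES: 15 C, 1 N, 1 O.
Implicit hydrogens by atom environment:
  6 × C: 2 H each → 12
  5 × C (aromatic): 1 H each → 5
  2 × C: 1 H each → 2
  1 × C (aromatic): no H
  1 × C: no H
  1 × N: no H
  1 × O: no H
  Total hydrogens = 19.
Molecular formula: C15H19NO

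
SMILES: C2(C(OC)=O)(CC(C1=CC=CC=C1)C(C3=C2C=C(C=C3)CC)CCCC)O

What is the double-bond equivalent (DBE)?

10

Molecular formula from the SMILES: C24H30O3.
DoU = (2C + 2 + N − H − X)/2 = (2·24 + 2 + 0 − 30 − 0)/2 = 20/2 = 10.
(Structurally: 3 ring(s) + 7 π bond(s) = 10.)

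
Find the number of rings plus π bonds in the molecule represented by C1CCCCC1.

Molecular formula from the SMILES: C6H12.
DoU = (2C + 2 + N − H − X)/2 = (2·6 + 2 + 0 − 12 − 0)/2 = 2/2 = 1.
(Structurally: 1 ring(s) + 0 π bond(s) = 1.)

1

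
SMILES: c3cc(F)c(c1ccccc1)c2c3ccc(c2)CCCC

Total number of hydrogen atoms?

19

Hydrogens are implicit in SMILES; fill each atom to its normal valence:
  10 × C (aromatic): 1 H each → 10
  6 × C (aromatic): no H
  3 × C: 2 H each → 6
  1 × C: 3 H
  1 × F: no H
  Total hydrogens = 19.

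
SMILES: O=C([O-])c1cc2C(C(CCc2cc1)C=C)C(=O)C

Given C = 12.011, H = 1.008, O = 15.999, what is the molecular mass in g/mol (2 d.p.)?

243.28

Molecular formula: C15H15O3-.
M = 15×12.011 + 15×1.008 + 3×15.999 = 243.28 g/mol.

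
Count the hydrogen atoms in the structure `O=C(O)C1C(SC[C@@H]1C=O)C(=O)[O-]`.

Hydrogens are implicit in SMILES; fill each atom to its normal valence:
  4 × C: 1 H each → 4
  3 × O: no H
  2 × C: no H
  1 × C: 2 H
  1 × O: 1 H
  1 × O (charge -1): no H
  1 × S: no H
  Total hydrogens = 7.

7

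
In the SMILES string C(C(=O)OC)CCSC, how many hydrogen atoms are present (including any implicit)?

12

Hydrogens are implicit in SMILES; fill each atom to its normal valence:
  3 × C: 2 H each → 6
  2 × C: 3 H each → 6
  2 × O: no H
  1 × C: no H
  1 × S: no H
  Total hydrogens = 12.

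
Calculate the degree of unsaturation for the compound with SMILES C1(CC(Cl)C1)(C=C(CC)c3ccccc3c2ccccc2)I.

10

Molecular formula from the SMILES: C20H20ClI.
DoU = (2C + 2 + N − H − X)/2 = (2·20 + 2 + 0 − 20 − 2)/2 = 20/2 = 10.
(Structurally: 3 ring(s) + 7 π bond(s) = 10.)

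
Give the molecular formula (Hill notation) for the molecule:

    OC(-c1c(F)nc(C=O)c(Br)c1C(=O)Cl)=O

Heavy atoms from the SMILES: 1 Br, 8 C, 1 Cl, 1 F, 1 N, 4 O.
Implicit hydrogens by atom environment:
  5 × C (aromatic): no H
  3 × O: no H
  2 × C: no H
  1 × Br: no H
  1 × C: 1 H
  1 × Cl: no H
  1 × F: no H
  1 × N (aromatic): no H
  1 × O: 1 H
  Total hydrogens = 2.
Molecular formula: C8H2BrClFNO4

C8H2BrClFNO4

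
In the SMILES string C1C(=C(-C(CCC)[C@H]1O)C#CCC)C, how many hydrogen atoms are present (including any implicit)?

20

Hydrogens are implicit in SMILES; fill each atom to its normal valence:
  4 × C: 2 H each → 8
  4 × C: no H
  3 × C: 3 H each → 9
  2 × C: 1 H each → 2
  1 × O: 1 H
  Total hydrogens = 20.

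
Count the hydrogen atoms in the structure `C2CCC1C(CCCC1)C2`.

Hydrogens are implicit in SMILES; fill each atom to its normal valence:
  8 × C: 2 H each → 16
  2 × C: 1 H each → 2
  Total hydrogens = 18.

18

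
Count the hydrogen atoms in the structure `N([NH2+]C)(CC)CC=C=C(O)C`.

Hydrogens are implicit in SMILES; fill each atom to its normal valence:
  3 × C: 3 H each → 9
  2 × C: 2 H each → 4
  2 × C: no H
  1 × C: 1 H
  1 × N (charge +1): 2 H
  1 × N: no H
  1 × O: 1 H
  Total hydrogens = 17.

17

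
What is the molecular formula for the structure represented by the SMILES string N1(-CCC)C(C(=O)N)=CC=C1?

C8H12N2O

Heavy atoms from the SMILES: 8 C, 2 N, 1 O.
Implicit hydrogens by atom environment:
  3 × C (aromatic): 1 H each → 3
  2 × C: 2 H each → 4
  1 × C: 3 H
  1 × C (aromatic): no H
  1 × C: no H
  1 × N: 2 H
  1 × N (aromatic): no H
  1 × O: no H
  Total hydrogens = 12.
Molecular formula: C8H12N2O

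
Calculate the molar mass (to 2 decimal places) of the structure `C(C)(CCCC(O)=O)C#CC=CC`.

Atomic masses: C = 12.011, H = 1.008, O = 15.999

180.25

Molecular formula: C11H16O2.
M = 11×12.011 + 16×1.008 + 2×15.999 = 180.25 g/mol.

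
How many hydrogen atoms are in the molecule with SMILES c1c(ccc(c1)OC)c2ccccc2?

12

Hydrogens are implicit in SMILES; fill each atom to its normal valence:
  9 × C (aromatic): 1 H each → 9
  3 × C (aromatic): no H
  1 × C: 3 H
  1 × O: no H
  Total hydrogens = 12.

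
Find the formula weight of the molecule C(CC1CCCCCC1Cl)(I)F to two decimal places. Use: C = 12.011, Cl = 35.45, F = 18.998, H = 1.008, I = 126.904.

304.57

Molecular formula: C9H15ClFI.
M = 9×12.011 + 1×35.45 + 1×18.998 + 15×1.008 + 1×126.904 = 304.57 g/mol.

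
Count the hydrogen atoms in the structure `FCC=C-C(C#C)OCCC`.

Hydrogens are implicit in SMILES; fill each atom to its normal valence:
  4 × C: 1 H each → 4
  3 × C: 2 H each → 6
  1 × C: 3 H
  1 × C: no H
  1 × F: no H
  1 × O: no H
  Total hydrogens = 13.

13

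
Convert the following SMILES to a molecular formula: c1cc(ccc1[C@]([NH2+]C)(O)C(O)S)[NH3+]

[C9H16N2O2S]2+

Heavy atoms from the SMILES: 9 C, 2 N, 2 O, 1 S.
Implicit hydrogens by atom environment:
  4 × C (aromatic): 1 H each → 4
  2 × C (aromatic): no H
  2 × O: 1 H each → 2
  1 × C: 3 H
  1 × C: 1 H
  1 × C: no H
  1 × N (charge +1): 3 H
  1 × N (charge +1): 2 H
  1 × S: 1 H
  Total hydrogens = 16.
Net charge +2.
Molecular formula: [C9H16N2O2S]2+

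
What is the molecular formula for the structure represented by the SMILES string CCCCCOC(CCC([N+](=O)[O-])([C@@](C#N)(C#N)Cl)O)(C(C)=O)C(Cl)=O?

C15H19Cl2N3O6

Heavy atoms from the SMILES: 15 C, 2 Cl, 3 N, 6 O.
Implicit hydrogens by atom environment:
  7 × C: no H
  6 × C: 2 H each → 12
  4 × O: no H
  2 × C: 3 H each → 6
  2 × Cl: no H
  2 × N: no H
  1 × N (charge +1): no H
  1 × O: 1 H
  1 × O (charge -1): no H
  Total hydrogens = 19.
Molecular formula: C15H19Cl2N3O6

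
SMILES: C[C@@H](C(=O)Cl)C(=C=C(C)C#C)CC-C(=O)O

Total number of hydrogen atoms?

Hydrogens are implicit in SMILES; fill each atom to its normal valence:
  6 × C: no H
  2 × C: 3 H each → 6
  2 × C: 2 H each → 4
  2 × C: 1 H each → 2
  2 × O: no H
  1 × Cl: no H
  1 × O: 1 H
  Total hydrogens = 13.

13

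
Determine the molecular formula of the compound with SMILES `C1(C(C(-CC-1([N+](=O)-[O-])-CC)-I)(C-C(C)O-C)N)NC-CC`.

Heavy atoms from the SMILES: 14 C, 1 I, 3 N, 3 O.
Implicit hydrogens by atom environment:
  5 × C: 2 H each → 10
  4 × C: 3 H each → 12
  3 × C: 1 H each → 3
  2 × C: no H
  2 × O: no H
  1 × I: no H
  1 × N: 2 H
  1 × N: 1 H
  1 × N (charge +1): no H
  1 × O (charge -1): no H
  Total hydrogens = 28.
Molecular formula: C14H28IN3O3

C14H28IN3O3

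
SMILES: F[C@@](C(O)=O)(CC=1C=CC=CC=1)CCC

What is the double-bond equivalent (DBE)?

5

Molecular formula from the SMILES: C12H15FO2.
DoU = (2C + 2 + N − H − X)/2 = (2·12 + 2 + 0 − 15 − 1)/2 = 10/2 = 5.
(Structurally: 1 ring(s) + 4 π bond(s) = 5.)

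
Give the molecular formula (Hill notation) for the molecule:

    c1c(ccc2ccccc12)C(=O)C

Heavy atoms from the SMILES: 12 C, 1 O.
Implicit hydrogens by atom environment:
  7 × C (aromatic): 1 H each → 7
  3 × C (aromatic): no H
  1 × C: 3 H
  1 × C: no H
  1 × O: no H
  Total hydrogens = 10.
Molecular formula: C12H10O

C12H10O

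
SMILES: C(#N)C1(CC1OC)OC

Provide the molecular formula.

Heavy atoms from the SMILES: 6 C, 1 N, 2 O.
Implicit hydrogens by atom environment:
  2 × C: 3 H each → 6
  2 × C: no H
  2 × O: no H
  1 × C: 2 H
  1 × C: 1 H
  1 × N: no H
  Total hydrogens = 9.
Molecular formula: C6H9NO2

C6H9NO2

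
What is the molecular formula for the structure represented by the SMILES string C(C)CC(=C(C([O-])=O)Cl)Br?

C6H7BrClO2-

Heavy atoms from the SMILES: 1 Br, 6 C, 1 Cl, 2 O.
Implicit hydrogens by atom environment:
  3 × C: no H
  2 × C: 2 H each → 4
  1 × Br: no H
  1 × C: 3 H
  1 × Cl: no H
  1 × O: no H
  1 × O (charge -1): no H
  Total hydrogens = 7.
Net charge -1.
Molecular formula: C6H7BrClO2-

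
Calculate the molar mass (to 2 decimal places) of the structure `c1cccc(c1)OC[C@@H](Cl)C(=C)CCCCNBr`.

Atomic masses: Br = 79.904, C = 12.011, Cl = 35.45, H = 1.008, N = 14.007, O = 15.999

332.67

Molecular formula: C14H19BrClNO.
M = 1×79.904 + 14×12.011 + 1×35.45 + 19×1.008 + 1×14.007 + 1×15.999 = 332.67 g/mol.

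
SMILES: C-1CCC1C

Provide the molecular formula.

C5H10

Heavy atoms from the SMILES: 5 C.
Implicit hydrogens by atom environment:
  3 × C: 2 H each → 6
  1 × C: 3 H
  1 × C: 1 H
  Total hydrogens = 10.
Molecular formula: C5H10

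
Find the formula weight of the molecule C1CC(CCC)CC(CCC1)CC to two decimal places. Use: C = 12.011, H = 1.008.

Molecular formula: C13H26.
M = 13×12.011 + 26×1.008 = 182.35 g/mol.

182.35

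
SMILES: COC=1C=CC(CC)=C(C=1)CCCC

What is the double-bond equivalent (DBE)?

4

Molecular formula from the SMILES: C13H20O.
DoU = (2C + 2 + N − H − X)/2 = (2·13 + 2 + 0 − 20 − 0)/2 = 8/2 = 4.
(Structurally: 1 ring(s) + 3 π bond(s) = 4.)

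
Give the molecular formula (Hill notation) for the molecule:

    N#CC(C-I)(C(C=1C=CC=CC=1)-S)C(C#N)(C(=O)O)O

Heavy atoms from the SMILES: 13 C, 1 I, 2 N, 3 O, 1 S.
Implicit hydrogens by atom environment:
  5 × C (aromatic): 1 H each → 5
  5 × C: no H
  2 × N: no H
  2 × O: 1 H each → 2
  1 × C: 2 H
  1 × C: 1 H
  1 × C (aromatic): no H
  1 × I: no H
  1 × O: no H
  1 × S: 1 H
  Total hydrogens = 11.
Molecular formula: C13H11IN2O3S

C13H11IN2O3S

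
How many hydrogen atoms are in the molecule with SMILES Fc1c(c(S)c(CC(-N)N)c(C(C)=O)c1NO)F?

13

Hydrogens are implicit in SMILES; fill each atom to its normal valence:
  6 × C (aromatic): no H
  2 × F: no H
  2 × N: 2 H each → 4
  1 × C: 3 H
  1 × C: 2 H
  1 × C: 1 H
  1 × C: no H
  1 × N: 1 H
  1 × O: 1 H
  1 × O: no H
  1 × S: 1 H
  Total hydrogens = 13.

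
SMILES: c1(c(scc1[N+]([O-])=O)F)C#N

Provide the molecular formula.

Heavy atoms from the SMILES: 5 C, 1 F, 2 N, 2 O, 1 S.
Implicit hydrogens by atom environment:
  3 × C (aromatic): no H
  1 × C (aromatic): 1 H
  1 × C: no H
  1 × F: no H
  1 × N: no H
  1 × N (charge +1): no H
  1 × O: no H
  1 × O (charge -1): no H
  1 × S (aromatic): no H
  Total hydrogens = 1.
Molecular formula: C5HFN2O2S

C5HFN2O2S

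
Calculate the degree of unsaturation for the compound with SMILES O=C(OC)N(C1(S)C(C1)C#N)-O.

Molecular formula from the SMILES: C6H8N2O3S.
DoU = (2C + 2 + N − H − X)/2 = (2·6 + 2 + 2 − 8 − 0)/2 = 8/2 = 4.
(Structurally: 1 ring(s) + 3 π bond(s) = 4.)

4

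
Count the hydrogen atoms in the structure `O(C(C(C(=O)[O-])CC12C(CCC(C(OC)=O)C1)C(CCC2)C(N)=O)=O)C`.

Hydrogens are implicit in SMILES; fill each atom to its normal valence:
  7 × C: 2 H each → 14
  6 × O: no H
  5 × C: no H
  4 × C: 1 H each → 4
  2 × C: 3 H each → 6
  1 × N: 2 H
  1 × O (charge -1): no H
  Total hydrogens = 26.

26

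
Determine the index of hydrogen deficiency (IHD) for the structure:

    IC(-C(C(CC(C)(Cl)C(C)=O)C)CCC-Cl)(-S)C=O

Molecular formula from the SMILES: C13H21Cl2IO2S.
DoU = (2C + 2 + N − H − X)/2 = (2·13 + 2 + 0 − 21 − 3)/2 = 4/2 = 2.
(Structurally: 0 ring(s) + 2 π bond(s) = 2.)

2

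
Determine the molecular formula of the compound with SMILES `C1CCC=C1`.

C5H8

Heavy atoms from the SMILES: 5 C.
Implicit hydrogens by atom environment:
  3 × C: 2 H each → 6
  2 × C: 1 H each → 2
  Total hydrogens = 8.
Molecular formula: C5H8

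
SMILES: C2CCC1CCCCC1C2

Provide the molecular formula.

Heavy atoms from the SMILES: 10 C.
Implicit hydrogens by atom environment:
  8 × C: 2 H each → 16
  2 × C: 1 H each → 2
  Total hydrogens = 18.
Molecular formula: C10H18

C10H18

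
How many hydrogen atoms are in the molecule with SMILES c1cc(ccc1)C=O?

6

Hydrogens are implicit in SMILES; fill each atom to its normal valence:
  5 × C (aromatic): 1 H each → 5
  1 × C: 1 H
  1 × C (aromatic): no H
  1 × O: no H
  Total hydrogens = 6.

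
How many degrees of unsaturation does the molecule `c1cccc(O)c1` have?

Molecular formula from the SMILES: C6H6O.
DoU = (2C + 2 + N − H − X)/2 = (2·6 + 2 + 0 − 6 − 0)/2 = 8/2 = 4.
(Structurally: 1 ring(s) + 3 π bond(s) = 4.)

4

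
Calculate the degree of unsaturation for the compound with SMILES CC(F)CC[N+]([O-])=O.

1

Molecular formula from the SMILES: C4H8FNO2.
DoU = (2C + 2 + N − H − X)/2 = (2·4 + 2 + 1 − 8 − 1)/2 = 2/2 = 1.
(Structurally: 0 ring(s) + 1 π bond(s) = 1.)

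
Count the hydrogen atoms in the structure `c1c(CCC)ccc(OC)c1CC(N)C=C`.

21

Hydrogens are implicit in SMILES; fill each atom to its normal valence:
  4 × C: 2 H each → 8
  3 × C (aromatic): 1 H each → 3
  3 × C (aromatic): no H
  2 × C: 3 H each → 6
  2 × C: 1 H each → 2
  1 × N: 2 H
  1 × O: no H
  Total hydrogens = 21.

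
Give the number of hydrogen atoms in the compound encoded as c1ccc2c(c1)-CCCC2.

12

Hydrogens are implicit in SMILES; fill each atom to its normal valence:
  4 × C: 2 H each → 8
  4 × C (aromatic): 1 H each → 4
  2 × C (aromatic): no H
  Total hydrogens = 12.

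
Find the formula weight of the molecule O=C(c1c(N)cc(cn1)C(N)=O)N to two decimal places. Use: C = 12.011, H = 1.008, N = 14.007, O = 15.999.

180.17

Molecular formula: C7H8N4O2.
M = 7×12.011 + 8×1.008 + 4×14.007 + 2×15.999 = 180.17 g/mol.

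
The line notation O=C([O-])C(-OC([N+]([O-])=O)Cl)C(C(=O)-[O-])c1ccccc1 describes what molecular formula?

[C11H8ClNO7]2-

Heavy atoms from the SMILES: 11 C, 1 Cl, 1 N, 7 O.
Implicit hydrogens by atom environment:
  5 × C (aromatic): 1 H each → 5
  4 × O: no H
  3 × C: 1 H each → 3
  3 × O (charge -1): no H
  2 × C: no H
  1 × C (aromatic): no H
  1 × Cl: no H
  1 × N (charge +1): no H
  Total hydrogens = 8.
Net charge -2.
Molecular formula: [C11H8ClNO7]2-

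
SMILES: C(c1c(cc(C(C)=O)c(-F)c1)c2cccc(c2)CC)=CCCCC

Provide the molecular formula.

C22H25FO

Heavy atoms from the SMILES: 22 C, 1 F, 1 O.
Implicit hydrogens by atom environment:
  6 × C (aromatic): 1 H each → 6
  6 × C (aromatic): no H
  4 × C: 2 H each → 8
  3 × C: 3 H each → 9
  2 × C: 1 H each → 2
  1 × C: no H
  1 × F: no H
  1 × O: no H
  Total hydrogens = 25.
Molecular formula: C22H25FO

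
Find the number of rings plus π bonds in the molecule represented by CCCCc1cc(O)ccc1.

Molecular formula from the SMILES: C10H14O.
DoU = (2C + 2 + N − H − X)/2 = (2·10 + 2 + 0 − 14 − 0)/2 = 8/2 = 4.
(Structurally: 1 ring(s) + 3 π bond(s) = 4.)

4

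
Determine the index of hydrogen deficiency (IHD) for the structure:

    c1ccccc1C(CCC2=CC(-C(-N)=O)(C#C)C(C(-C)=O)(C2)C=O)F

Molecular formula from the SMILES: C20H20FNO3.
DoU = (2C + 2 + N − H − X)/2 = (2·20 + 2 + 1 − 20 − 1)/2 = 22/2 = 11.
(Structurally: 2 ring(s) + 9 π bond(s) = 11.)

11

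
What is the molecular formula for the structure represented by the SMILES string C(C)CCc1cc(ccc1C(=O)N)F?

C11H14FNO

Heavy atoms from the SMILES: 11 C, 1 F, 1 N, 1 O.
Implicit hydrogens by atom environment:
  3 × C: 2 H each → 6
  3 × C (aromatic): 1 H each → 3
  3 × C (aromatic): no H
  1 × C: 3 H
  1 × C: no H
  1 × F: no H
  1 × N: 2 H
  1 × O: no H
  Total hydrogens = 14.
Molecular formula: C11H14FNO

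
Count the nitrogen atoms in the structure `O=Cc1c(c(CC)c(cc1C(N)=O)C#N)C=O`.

The symbol for nitrogen appears 2 times in the SMILES.

2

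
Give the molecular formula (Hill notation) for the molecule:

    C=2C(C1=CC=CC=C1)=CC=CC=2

C12H10

Heavy atoms from the SMILES: 12 C.
Implicit hydrogens by atom environment:
  10 × C (aromatic): 1 H each → 10
  2 × C (aromatic): no H
  Total hydrogens = 10.
Molecular formula: C12H10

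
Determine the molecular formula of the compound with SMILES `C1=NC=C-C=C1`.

C5H5N

Heavy atoms from the SMILES: 5 C, 1 N.
Implicit hydrogens by atom environment:
  5 × C (aromatic): 1 H each → 5
  1 × N (aromatic): no H
  Total hydrogens = 5.
Molecular formula: C5H5N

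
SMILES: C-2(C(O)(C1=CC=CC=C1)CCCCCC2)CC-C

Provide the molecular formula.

C17H26O

Heavy atoms from the SMILES: 17 C, 1 O.
Implicit hydrogens by atom environment:
  8 × C: 2 H each → 16
  5 × C (aromatic): 1 H each → 5
  1 × C: 3 H
  1 × C: 1 H
  1 × C: no H
  1 × C (aromatic): no H
  1 × O: 1 H
  Total hydrogens = 26.
Molecular formula: C17H26O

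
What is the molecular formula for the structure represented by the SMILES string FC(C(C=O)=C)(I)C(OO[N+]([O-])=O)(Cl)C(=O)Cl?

Heavy atoms from the SMILES: 6 C, 2 Cl, 1 F, 1 I, 1 N, 6 O.
Implicit hydrogens by atom environment:
  5 × O: no H
  4 × C: no H
  2 × Cl: no H
  1 × C: 2 H
  1 × C: 1 H
  1 × F: no H
  1 × I: no H
  1 × N (charge +1): no H
  1 × O (charge -1): no H
  Total hydrogens = 3.
Molecular formula: C6H3Cl2FINO6

C6H3Cl2FINO6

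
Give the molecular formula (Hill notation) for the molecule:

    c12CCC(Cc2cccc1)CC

Heavy atoms from the SMILES: 12 C.
Implicit hydrogens by atom environment:
  4 × C: 2 H each → 8
  4 × C (aromatic): 1 H each → 4
  2 × C (aromatic): no H
  1 × C: 3 H
  1 × C: 1 H
  Total hydrogens = 16.
Molecular formula: C12H16

C12H16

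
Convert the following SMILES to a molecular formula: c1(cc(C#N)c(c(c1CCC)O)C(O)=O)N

Heavy atoms from the SMILES: 11 C, 2 N, 3 O.
Implicit hydrogens by atom environment:
  5 × C (aromatic): no H
  2 × C: 2 H each → 4
  2 × C: no H
  2 × O: 1 H each → 2
  1 × C: 3 H
  1 × C (aromatic): 1 H
  1 × N: 2 H
  1 × N: no H
  1 × O: no H
  Total hydrogens = 12.
Molecular formula: C11H12N2O3

C11H12N2O3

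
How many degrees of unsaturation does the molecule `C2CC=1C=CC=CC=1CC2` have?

Molecular formula from the SMILES: C10H12.
DoU = (2C + 2 + N − H − X)/2 = (2·10 + 2 + 0 − 12 − 0)/2 = 10/2 = 5.
(Structurally: 2 ring(s) + 3 π bond(s) = 5.)

5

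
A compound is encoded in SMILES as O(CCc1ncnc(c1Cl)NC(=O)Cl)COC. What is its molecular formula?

Heavy atoms from the SMILES: 9 C, 2 Cl, 3 N, 3 O.
Implicit hydrogens by atom environment:
  3 × C: 2 H each → 6
  3 × C (aromatic): no H
  3 × O: no H
  2 × Cl: no H
  2 × N (aromatic): no H
  1 × C: 3 H
  1 × C (aromatic): 1 H
  1 × C: no H
  1 × N: 1 H
  Total hydrogens = 11.
Molecular formula: C9H11Cl2N3O3

C9H11Cl2N3O3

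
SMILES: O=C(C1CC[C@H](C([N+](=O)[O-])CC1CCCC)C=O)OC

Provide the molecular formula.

Heavy atoms from the SMILES: 14 C, 1 N, 5 O.
Implicit hydrogens by atom environment:
  6 × C: 2 H each → 12
  5 × C: 1 H each → 5
  4 × O: no H
  2 × C: 3 H each → 6
  1 × C: no H
  1 × N (charge +1): no H
  1 × O (charge -1): no H
  Total hydrogens = 23.
Molecular formula: C14H23NO5

C14H23NO5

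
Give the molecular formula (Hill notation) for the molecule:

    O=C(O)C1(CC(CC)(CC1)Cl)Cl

C8H12Cl2O2

Heavy atoms from the SMILES: 8 C, 2 Cl, 2 O.
Implicit hydrogens by atom environment:
  4 × C: 2 H each → 8
  3 × C: no H
  2 × Cl: no H
  1 × C: 3 H
  1 × O: 1 H
  1 × O: no H
  Total hydrogens = 12.
Molecular formula: C8H12Cl2O2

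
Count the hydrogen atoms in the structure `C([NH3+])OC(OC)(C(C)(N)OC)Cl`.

Hydrogens are implicit in SMILES; fill each atom to its normal valence:
  3 × C: 3 H each → 9
  3 × O: no H
  2 × C: no H
  1 × C: 2 H
  1 × Cl: no H
  1 × N (charge +1): 3 H
  1 × N: 2 H
  Total hydrogens = 16.

16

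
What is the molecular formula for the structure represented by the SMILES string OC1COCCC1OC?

C6H12O3

Heavy atoms from the SMILES: 6 C, 3 O.
Implicit hydrogens by atom environment:
  3 × C: 2 H each → 6
  2 × C: 1 H each → 2
  2 × O: no H
  1 × C: 3 H
  1 × O: 1 H
  Total hydrogens = 12.
Molecular formula: C6H12O3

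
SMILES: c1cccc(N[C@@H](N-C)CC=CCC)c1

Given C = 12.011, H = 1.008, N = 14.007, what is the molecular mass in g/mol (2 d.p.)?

204.32

Molecular formula: C13H20N2.
M = 13×12.011 + 20×1.008 + 2×14.007 = 204.32 g/mol.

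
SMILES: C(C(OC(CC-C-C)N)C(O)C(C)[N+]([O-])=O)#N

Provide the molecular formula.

C10H19N3O4

Heavy atoms from the SMILES: 10 C, 3 N, 4 O.
Implicit hydrogens by atom environment:
  4 × C: 1 H each → 4
  3 × C: 2 H each → 6
  2 × C: 3 H each → 6
  2 × O: no H
  1 × C: no H
  1 × N: 2 H
  1 × N (charge +1): no H
  1 × N: no H
  1 × O: 1 H
  1 × O (charge -1): no H
  Total hydrogens = 19.
Molecular formula: C10H19N3O4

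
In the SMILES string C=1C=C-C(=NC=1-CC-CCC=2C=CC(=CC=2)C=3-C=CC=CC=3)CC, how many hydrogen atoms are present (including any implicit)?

25

Hydrogens are implicit in SMILES; fill each atom to its normal valence:
  12 × C (aromatic): 1 H each → 12
  5 × C: 2 H each → 10
  5 × C (aromatic): no H
  1 × C: 3 H
  1 × N (aromatic): no H
  Total hydrogens = 25.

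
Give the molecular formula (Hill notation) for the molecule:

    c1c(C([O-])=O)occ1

Heavy atoms from the SMILES: 5 C, 3 O.
Implicit hydrogens by atom environment:
  3 × C (aromatic): 1 H each → 3
  1 × C (aromatic): no H
  1 × C: no H
  1 × O (aromatic): no H
  1 × O: no H
  1 × O (charge -1): no H
  Total hydrogens = 3.
Net charge -1.
Molecular formula: C5H3O3-

C5H3O3-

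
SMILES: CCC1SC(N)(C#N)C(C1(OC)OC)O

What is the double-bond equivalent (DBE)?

3

Molecular formula from the SMILES: C9H16N2O3S.
DoU = (2C + 2 + N − H − X)/2 = (2·9 + 2 + 2 − 16 − 0)/2 = 6/2 = 3.
(Structurally: 1 ring(s) + 2 π bond(s) = 3.)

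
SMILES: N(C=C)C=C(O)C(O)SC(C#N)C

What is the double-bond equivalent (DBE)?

4

Molecular formula from the SMILES: C8H12N2O2S.
DoU = (2C + 2 + N − H − X)/2 = (2·8 + 2 + 2 − 12 − 0)/2 = 8/2 = 4.
(Structurally: 0 ring(s) + 4 π bond(s) = 4.)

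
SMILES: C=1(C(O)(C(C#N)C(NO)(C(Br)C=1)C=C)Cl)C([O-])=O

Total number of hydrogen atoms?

9

Hydrogens are implicit in SMILES; fill each atom to its normal valence:
  5 × C: no H
  4 × C: 1 H each → 4
  2 × O: 1 H each → 2
  1 × Br: no H
  1 × C: 2 H
  1 × Cl: no H
  1 × N: 1 H
  1 × N: no H
  1 × O: no H
  1 × O (charge -1): no H
  Total hydrogens = 9.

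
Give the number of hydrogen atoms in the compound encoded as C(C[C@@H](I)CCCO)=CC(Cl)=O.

Hydrogens are implicit in SMILES; fill each atom to its normal valence:
  4 × C: 2 H each → 8
  3 × C: 1 H each → 3
  1 × C: no H
  1 × Cl: no H
  1 × I: no H
  1 × O: 1 H
  1 × O: no H
  Total hydrogens = 12.

12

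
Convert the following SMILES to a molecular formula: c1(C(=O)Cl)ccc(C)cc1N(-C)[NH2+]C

Heavy atoms from the SMILES: 10 C, 1 Cl, 2 N, 1 O.
Implicit hydrogens by atom environment:
  3 × C: 3 H each → 9
  3 × C (aromatic): 1 H each → 3
  3 × C (aromatic): no H
  1 × C: no H
  1 × Cl: no H
  1 × N (charge +1): 2 H
  1 × N: no H
  1 × O: no H
  Total hydrogens = 14.
Net charge +1.
Molecular formula: C10H14ClN2O+

C10H14ClN2O+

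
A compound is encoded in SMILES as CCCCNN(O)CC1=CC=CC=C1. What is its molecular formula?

C11H18N2O

Heavy atoms from the SMILES: 11 C, 2 N, 1 O.
Implicit hydrogens by atom environment:
  5 × C (aromatic): 1 H each → 5
  4 × C: 2 H each → 8
  1 × C: 3 H
  1 × C (aromatic): no H
  1 × N: 1 H
  1 × N: no H
  1 × O: 1 H
  Total hydrogens = 18.
Molecular formula: C11H18N2O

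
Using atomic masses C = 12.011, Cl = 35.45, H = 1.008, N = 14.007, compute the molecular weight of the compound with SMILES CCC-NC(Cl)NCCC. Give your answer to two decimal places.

164.68

Molecular formula: C7H17ClN2.
M = 7×12.011 + 1×35.45 + 17×1.008 + 2×14.007 = 164.68 g/mol.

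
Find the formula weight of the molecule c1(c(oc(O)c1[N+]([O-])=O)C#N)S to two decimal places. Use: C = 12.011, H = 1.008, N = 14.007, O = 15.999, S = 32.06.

186.14

Molecular formula: C5H2N2O4S.
M = 5×12.011 + 2×1.008 + 2×14.007 + 4×15.999 + 1×32.06 = 186.14 g/mol.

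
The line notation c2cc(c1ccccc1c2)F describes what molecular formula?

Heavy atoms from the SMILES: 10 C, 1 F.
Implicit hydrogens by atom environment:
  7 × C (aromatic): 1 H each → 7
  3 × C (aromatic): no H
  1 × F: no H
  Total hydrogens = 7.
Molecular formula: C10H7F

C10H7F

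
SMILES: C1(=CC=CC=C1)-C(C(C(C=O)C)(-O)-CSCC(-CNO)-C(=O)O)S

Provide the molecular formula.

C16H23NO5S2

Heavy atoms from the SMILES: 16 C, 1 N, 5 O, 2 S.
Implicit hydrogens by atom environment:
  5 × C (aromatic): 1 H each → 5
  4 × C: 1 H each → 4
  3 × C: 2 H each → 6
  3 × O: 1 H each → 3
  2 × C: no H
  2 × O: no H
  1 × C: 3 H
  1 × C (aromatic): no H
  1 × N: 1 H
  1 × S: 1 H
  1 × S: no H
  Total hydrogens = 23.
Molecular formula: C16H23NO5S2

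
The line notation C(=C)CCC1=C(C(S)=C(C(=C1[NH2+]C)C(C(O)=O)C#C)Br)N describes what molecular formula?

Heavy atoms from the SMILES: 1 Br, 15 C, 2 N, 2 O, 1 S.
Implicit hydrogens by atom environment:
  6 × C (aromatic): no H
  3 × C: 2 H each → 6
  3 × C: 1 H each → 3
  2 × C: no H
  1 × Br: no H
  1 × C: 3 H
  1 × N (charge +1): 2 H
  1 × N: 2 H
  1 × O: 1 H
  1 × O: no H
  1 × S: 1 H
  Total hydrogens = 18.
Net charge +1.
Molecular formula: C15H18BrN2O2S+

C15H18BrN2O2S+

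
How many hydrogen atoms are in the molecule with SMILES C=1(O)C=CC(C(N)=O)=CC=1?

Hydrogens are implicit in SMILES; fill each atom to its normal valence:
  4 × C (aromatic): 1 H each → 4
  2 × C (aromatic): no H
  1 × C: no H
  1 × N: 2 H
  1 × O: 1 H
  1 × O: no H
  Total hydrogens = 7.

7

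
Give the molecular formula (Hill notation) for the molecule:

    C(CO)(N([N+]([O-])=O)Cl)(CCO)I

Heavy atoms from the SMILES: 4 C, 1 Cl, 1 I, 2 N, 4 O.
Implicit hydrogens by atom environment:
  3 × C: 2 H each → 6
  2 × O: 1 H each → 2
  1 × C: no H
  1 × Cl: no H
  1 × I: no H
  1 × N: no H
  1 × N (charge +1): no H
  1 × O: no H
  1 × O (charge -1): no H
  Total hydrogens = 8.
Molecular formula: C4H8ClIN2O4

C4H8ClIN2O4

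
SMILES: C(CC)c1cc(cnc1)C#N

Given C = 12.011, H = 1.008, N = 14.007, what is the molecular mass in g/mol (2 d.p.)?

Molecular formula: C9H10N2.
M = 9×12.011 + 10×1.008 + 2×14.007 = 146.19 g/mol.

146.19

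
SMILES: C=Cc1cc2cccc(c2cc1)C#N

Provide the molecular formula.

Heavy atoms from the SMILES: 13 C, 1 N.
Implicit hydrogens by atom environment:
  6 × C (aromatic): 1 H each → 6
  4 × C (aromatic): no H
  1 × C: 2 H
  1 × C: 1 H
  1 × C: no H
  1 × N: no H
  Total hydrogens = 9.
Molecular formula: C13H9N

C13H9N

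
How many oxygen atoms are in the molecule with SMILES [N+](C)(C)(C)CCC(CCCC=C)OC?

1

The symbol for oxygen appears 1 time in the SMILES.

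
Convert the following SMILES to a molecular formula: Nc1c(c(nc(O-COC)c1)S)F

Heavy atoms from the SMILES: 7 C, 1 F, 2 N, 2 O, 1 S.
Implicit hydrogens by atom environment:
  4 × C (aromatic): no H
  2 × O: no H
  1 × C: 3 H
  1 × C: 2 H
  1 × C (aromatic): 1 H
  1 × F: no H
  1 × N: 2 H
  1 × N (aromatic): no H
  1 × S: 1 H
  Total hydrogens = 9.
Molecular formula: C7H9FN2O2S

C7H9FN2O2S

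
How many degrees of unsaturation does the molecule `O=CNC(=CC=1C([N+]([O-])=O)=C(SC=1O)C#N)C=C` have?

9

Molecular formula from the SMILES: C10H7N3O4S.
DoU = (2C + 2 + N − H − X)/2 = (2·10 + 2 + 3 − 7 − 0)/2 = 18/2 = 9.
(Structurally: 1 ring(s) + 8 π bond(s) = 9.)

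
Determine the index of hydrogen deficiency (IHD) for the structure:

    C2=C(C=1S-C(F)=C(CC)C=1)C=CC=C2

7

Molecular formula from the SMILES: C12H11FS.
DoU = (2C + 2 + N − H − X)/2 = (2·12 + 2 + 0 − 11 − 1)/2 = 14/2 = 7.
(Structurally: 2 ring(s) + 5 π bond(s) = 7.)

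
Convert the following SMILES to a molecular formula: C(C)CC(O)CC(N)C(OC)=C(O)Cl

Heavy atoms from the SMILES: 9 C, 1 Cl, 1 N, 3 O.
Implicit hydrogens by atom environment:
  3 × C: 2 H each → 6
  2 × C: 3 H each → 6
  2 × C: 1 H each → 2
  2 × C: no H
  2 × O: 1 H each → 2
  1 × Cl: no H
  1 × N: 2 H
  1 × O: no H
  Total hydrogens = 18.
Molecular formula: C9H18ClNO3

C9H18ClNO3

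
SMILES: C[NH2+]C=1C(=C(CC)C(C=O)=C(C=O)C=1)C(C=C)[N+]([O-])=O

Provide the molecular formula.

Heavy atoms from the SMILES: 14 C, 2 N, 4 O.
Implicit hydrogens by atom environment:
  5 × C (aromatic): no H
  4 × C: 1 H each → 4
  3 × O: no H
  2 × C: 3 H each → 6
  2 × C: 2 H each → 4
  1 × C (aromatic): 1 H
  1 × N (charge +1): 2 H
  1 × N (charge +1): no H
  1 × O (charge -1): no H
  Total hydrogens = 17.
Net charge +1.
Molecular formula: C14H17N2O4+

C14H17N2O4+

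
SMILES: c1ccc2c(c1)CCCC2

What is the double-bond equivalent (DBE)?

Molecular formula from the SMILES: C10H12.
DoU = (2C + 2 + N − H − X)/2 = (2·10 + 2 + 0 − 12 − 0)/2 = 10/2 = 5.
(Structurally: 2 ring(s) + 3 π bond(s) = 5.)

5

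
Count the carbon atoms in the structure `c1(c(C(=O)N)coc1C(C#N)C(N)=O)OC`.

9

The symbol for carbon appears 9 times in the SMILES. Lowercase c denotes aromatic carbon and counts toward C.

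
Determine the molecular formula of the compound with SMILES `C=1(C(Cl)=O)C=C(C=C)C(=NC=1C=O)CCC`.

C12H12ClNO2

Heavy atoms from the SMILES: 12 C, 1 Cl, 1 N, 2 O.
Implicit hydrogens by atom environment:
  4 × C (aromatic): no H
  3 × C: 2 H each → 6
  2 × C: 1 H each → 2
  2 × O: no H
  1 × C: 3 H
  1 × C (aromatic): 1 H
  1 × C: no H
  1 × Cl: no H
  1 × N (aromatic): no H
  Total hydrogens = 12.
Molecular formula: C12H12ClNO2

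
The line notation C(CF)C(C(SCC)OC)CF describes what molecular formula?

C8H16F2OS

Heavy atoms from the SMILES: 8 C, 2 F, 1 O, 1 S.
Implicit hydrogens by atom environment:
  4 × C: 2 H each → 8
  2 × C: 3 H each → 6
  2 × C: 1 H each → 2
  2 × F: no H
  1 × O: no H
  1 × S: no H
  Total hydrogens = 16.
Molecular formula: C8H16F2OS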